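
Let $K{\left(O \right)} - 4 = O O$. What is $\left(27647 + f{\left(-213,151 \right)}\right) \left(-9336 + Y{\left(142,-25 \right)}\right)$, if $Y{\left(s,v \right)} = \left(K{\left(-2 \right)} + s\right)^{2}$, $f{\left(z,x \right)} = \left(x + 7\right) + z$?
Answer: $363221088$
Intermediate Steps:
$f{\left(z,x \right)} = 7 + x + z$ ($f{\left(z,x \right)} = \left(7 + x\right) + z = 7 + x + z$)
$K{\left(O \right)} = 4 + O^{2}$ ($K{\left(O \right)} = 4 + O O = 4 + O^{2}$)
$Y{\left(s,v \right)} = \left(8 + s\right)^{2}$ ($Y{\left(s,v \right)} = \left(\left(4 + \left(-2\right)^{2}\right) + s\right)^{2} = \left(\left(4 + 4\right) + s\right)^{2} = \left(8 + s\right)^{2}$)
$\left(27647 + f{\left(-213,151 \right)}\right) \left(-9336 + Y{\left(142,-25 \right)}\right) = \left(27647 + \left(7 + 151 - 213\right)\right) \left(-9336 + \left(8 + 142\right)^{2}\right) = \left(27647 - 55\right) \left(-9336 + 150^{2}\right) = 27592 \left(-9336 + 22500\right) = 27592 \cdot 13164 = 363221088$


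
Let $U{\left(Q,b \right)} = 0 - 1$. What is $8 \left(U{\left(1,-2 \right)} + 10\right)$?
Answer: $72$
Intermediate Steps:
$U{\left(Q,b \right)} = -1$ ($U{\left(Q,b \right)} = 0 - 1 = -1$)
$8 \left(U{\left(1,-2 \right)} + 10\right) = 8 \left(-1 + 10\right) = 8 \cdot 9 = 72$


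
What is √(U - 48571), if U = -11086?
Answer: 13*I*√353 ≈ 244.25*I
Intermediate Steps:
√(U - 48571) = √(-11086 - 48571) = √(-59657) = 13*I*√353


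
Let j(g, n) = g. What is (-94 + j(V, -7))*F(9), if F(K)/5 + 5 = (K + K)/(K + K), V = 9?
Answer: 1700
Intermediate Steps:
F(K) = -20 (F(K) = -25 + 5*((K + K)/(K + K)) = -25 + 5*((2*K)/((2*K))) = -25 + 5*((2*K)*(1/(2*K))) = -25 + 5*1 = -25 + 5 = -20)
(-94 + j(V, -7))*F(9) = (-94 + 9)*(-20) = -85*(-20) = 1700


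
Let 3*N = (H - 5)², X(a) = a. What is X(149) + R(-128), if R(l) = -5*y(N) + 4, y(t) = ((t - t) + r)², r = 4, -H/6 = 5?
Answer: 73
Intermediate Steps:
H = -30 (H = -6*5 = -30)
N = 1225/3 (N = (-30 - 5)²/3 = (⅓)*(-35)² = (⅓)*1225 = 1225/3 ≈ 408.33)
y(t) = 16 (y(t) = ((t - t) + 4)² = (0 + 4)² = 4² = 16)
R(l) = -76 (R(l) = -5*16 + 4 = -80 + 4 = -76)
X(149) + R(-128) = 149 - 76 = 73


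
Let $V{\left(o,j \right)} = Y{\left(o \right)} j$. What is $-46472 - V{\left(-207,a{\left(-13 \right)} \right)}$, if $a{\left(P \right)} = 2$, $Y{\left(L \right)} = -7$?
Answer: $-46458$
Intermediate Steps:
$V{\left(o,j \right)} = - 7 j$
$-46472 - V{\left(-207,a{\left(-13 \right)} \right)} = -46472 - \left(-7\right) 2 = -46472 - -14 = -46472 + 14 = -46458$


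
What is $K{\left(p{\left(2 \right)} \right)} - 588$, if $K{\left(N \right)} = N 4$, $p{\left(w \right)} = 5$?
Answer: $-568$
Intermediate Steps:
$K{\left(N \right)} = 4 N$
$K{\left(p{\left(2 \right)} \right)} - 588 = 4 \cdot 5 - 588 = 20 - 588 = -568$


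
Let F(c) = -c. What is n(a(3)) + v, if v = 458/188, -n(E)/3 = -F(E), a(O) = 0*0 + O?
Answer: -617/94 ≈ -6.5638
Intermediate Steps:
a(O) = O (a(O) = 0 + O = O)
n(E) = -3*E (n(E) = -(-3)*(-E) = -3*E)
v = 229/94 (v = 458*(1/188) = 229/94 ≈ 2.4362)
n(a(3)) + v = -3*3 + 229/94 = -9 + 229/94 = -617/94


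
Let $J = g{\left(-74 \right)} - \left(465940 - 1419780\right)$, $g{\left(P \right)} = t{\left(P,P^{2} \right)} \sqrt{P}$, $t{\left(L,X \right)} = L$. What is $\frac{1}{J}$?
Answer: $\frac{119230}{113726393853} + \frac{37 i \sqrt{74}}{454905575412} \approx 1.0484 \cdot 10^{-6} + 6.9967 \cdot 10^{-10} i$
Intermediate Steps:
$g{\left(P \right)} = P^{\frac{3}{2}}$ ($g{\left(P \right)} = P \sqrt{P} = P^{\frac{3}{2}}$)
$J = 953840 - 74 i \sqrt{74}$ ($J = \left(-74\right)^{\frac{3}{2}} - \left(465940 - 1419780\right) = - 74 i \sqrt{74} - \left(465940 - 1419780\right) = - 74 i \sqrt{74} - -953840 = - 74 i \sqrt{74} + 953840 = 953840 - 74 i \sqrt{74} \approx 9.5384 \cdot 10^{5} - 636.57 i$)
$\frac{1}{J} = \frac{1}{953840 - 74 i \sqrt{74}}$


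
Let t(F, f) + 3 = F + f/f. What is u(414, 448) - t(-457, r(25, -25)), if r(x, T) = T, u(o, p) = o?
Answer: 873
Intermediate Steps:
t(F, f) = -2 + F (t(F, f) = -3 + (F + f/f) = -3 + (F + 1) = -3 + (1 + F) = -2 + F)
u(414, 448) - t(-457, r(25, -25)) = 414 - (-2 - 457) = 414 - 1*(-459) = 414 + 459 = 873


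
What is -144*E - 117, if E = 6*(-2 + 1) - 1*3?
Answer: 1179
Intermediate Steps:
E = -9 (E = 6*(-1) - 3 = -6 - 3 = -9)
-144*E - 117 = -144*(-9) - 117 = 1296 - 117 = 1179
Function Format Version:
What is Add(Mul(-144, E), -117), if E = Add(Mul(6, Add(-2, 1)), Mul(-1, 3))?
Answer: 1179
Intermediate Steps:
E = -9 (E = Add(Mul(6, -1), -3) = Add(-6, -3) = -9)
Add(Mul(-144, E), -117) = Add(Mul(-144, -9), -117) = Add(1296, -117) = 1179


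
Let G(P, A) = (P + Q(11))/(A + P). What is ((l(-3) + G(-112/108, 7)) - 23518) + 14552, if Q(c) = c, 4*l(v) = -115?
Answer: -5791543/644 ≈ -8993.1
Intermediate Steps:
l(v) = -115/4 (l(v) = (1/4)*(-115) = -115/4)
G(P, A) = (11 + P)/(A + P) (G(P, A) = (P + 11)/(A + P) = (11 + P)/(A + P))
((l(-3) + G(-112/108, 7)) - 23518) + 14552 = ((-115/4 + (11 - 112/108)/(7 - 112/108)) - 23518) + 14552 = ((-115/4 + (11 - 112*1/108)/(7 - 112*1/108)) - 23518) + 14552 = ((-115/4 + (11 - 28/27)/(7 - 28/27)) - 23518) + 14552 = ((-115/4 + (269/27)/(161/27)) - 23518) + 14552 = ((-115/4 + (27/161)*(269/27)) - 23518) + 14552 = ((-115/4 + 269/161) - 23518) + 14552 = (-17439/644 - 23518) + 14552 = -15163031/644 + 14552 = -5791543/644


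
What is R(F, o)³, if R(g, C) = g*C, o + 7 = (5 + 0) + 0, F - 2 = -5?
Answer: 216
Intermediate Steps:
F = -3 (F = 2 - 5 = -3)
o = -2 (o = -7 + ((5 + 0) + 0) = -7 + (5 + 0) = -7 + 5 = -2)
R(g, C) = C*g
R(F, o)³ = (-2*(-3))³ = 6³ = 216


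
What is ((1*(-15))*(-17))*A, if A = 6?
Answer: 1530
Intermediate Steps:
((1*(-15))*(-17))*A = ((1*(-15))*(-17))*6 = -15*(-17)*6 = 255*6 = 1530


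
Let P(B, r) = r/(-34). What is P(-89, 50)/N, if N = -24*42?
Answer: 25/17136 ≈ 0.0014589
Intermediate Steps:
P(B, r) = -r/34 (P(B, r) = r*(-1/34) = -r/34)
N = -1008
P(-89, 50)/N = -1/34*50/(-1008) = -25/17*(-1/1008) = 25/17136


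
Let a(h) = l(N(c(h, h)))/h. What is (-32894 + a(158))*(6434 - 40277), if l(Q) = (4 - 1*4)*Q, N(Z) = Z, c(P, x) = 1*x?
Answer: 1113231642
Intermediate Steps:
c(P, x) = x
l(Q) = 0 (l(Q) = (4 - 4)*Q = 0*Q = 0)
a(h) = 0 (a(h) = 0/h = 0)
(-32894 + a(158))*(6434 - 40277) = (-32894 + 0)*(6434 - 40277) = -32894*(-33843) = 1113231642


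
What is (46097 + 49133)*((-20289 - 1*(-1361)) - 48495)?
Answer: -6420692290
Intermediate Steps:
(46097 + 49133)*((-20289 - 1*(-1361)) - 48495) = 95230*((-20289 + 1361) - 48495) = 95230*(-18928 - 48495) = 95230*(-67423) = -6420692290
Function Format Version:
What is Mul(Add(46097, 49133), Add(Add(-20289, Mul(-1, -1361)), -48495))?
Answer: -6420692290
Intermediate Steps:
Mul(Add(46097, 49133), Add(Add(-20289, Mul(-1, -1361)), -48495)) = Mul(95230, Add(Add(-20289, 1361), -48495)) = Mul(95230, Add(-18928, -48495)) = Mul(95230, -67423) = -6420692290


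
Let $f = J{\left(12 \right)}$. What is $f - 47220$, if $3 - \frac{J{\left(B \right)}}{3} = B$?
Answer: $-47247$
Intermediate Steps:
$J{\left(B \right)} = 9 - 3 B$
$f = -27$ ($f = 9 - 36 = -27$)
$f - 47220 = -27 - 47220 = -47247$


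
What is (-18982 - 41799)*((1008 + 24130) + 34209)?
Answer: -3607170007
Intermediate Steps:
(-18982 - 41799)*((1008 + 24130) + 34209) = -60781*(25138 + 34209) = -60781*59347 = -3607170007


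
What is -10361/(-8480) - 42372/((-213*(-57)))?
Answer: -25946851/11439520 ≈ -2.2682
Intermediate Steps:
-10361/(-8480) - 42372/((-213*(-57))) = -10361*(-1/8480) - 42372/12141 = 10361/8480 - 42372*1/12141 = 10361/8480 - 4708/1349 = -25946851/11439520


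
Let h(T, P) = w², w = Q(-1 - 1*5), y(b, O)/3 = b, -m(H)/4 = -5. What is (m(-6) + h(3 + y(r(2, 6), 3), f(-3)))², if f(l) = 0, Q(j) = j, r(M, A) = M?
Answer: 3136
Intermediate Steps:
m(H) = 20 (m(H) = -4*(-5) = 20)
y(b, O) = 3*b
w = -6 (w = -1 - 1*5 = -1 - 5 = -6)
h(T, P) = 36 (h(T, P) = (-6)² = 36)
(m(-6) + h(3 + y(r(2, 6), 3), f(-3)))² = (20 + 36)² = 56² = 3136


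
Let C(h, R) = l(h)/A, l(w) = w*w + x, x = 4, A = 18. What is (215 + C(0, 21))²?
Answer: 3751969/81 ≈ 46321.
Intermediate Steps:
l(w) = 4 + w² (l(w) = w*w + 4 = w² + 4 = 4 + w²)
C(h, R) = 2/9 + h²/18 (C(h, R) = (4 + h²)/18 = (4 + h²)*(1/18) = 2/9 + h²/18)
(215 + C(0, 21))² = (215 + (2/9 + (1/18)*0²))² = (215 + (2/9 + (1/18)*0))² = (215 + (2/9 + 0))² = (215 + 2/9)² = (1937/9)² = 3751969/81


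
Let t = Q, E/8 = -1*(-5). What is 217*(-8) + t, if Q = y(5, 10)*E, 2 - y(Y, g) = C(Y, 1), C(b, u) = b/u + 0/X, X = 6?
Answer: -1856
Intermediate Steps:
C(b, u) = b/u (C(b, u) = b/u + 0/6 = b/u + 0*(1/6) = b/u + 0 = b/u)
E = 40 (E = 8*(-1*(-5)) = 8*5 = 40)
y(Y, g) = 2 - Y (y(Y, g) = 2 - Y/1 = 2 - Y)
Q = -120 (Q = (2 - 1*5)*40 = (2 - 5)*40 = -3*40 = -120)
t = -120
217*(-8) + t = 217*(-8) - 120 = -1736 - 120 = -1856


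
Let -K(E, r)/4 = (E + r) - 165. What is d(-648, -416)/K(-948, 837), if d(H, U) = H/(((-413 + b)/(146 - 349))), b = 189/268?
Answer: -104922/363055 ≈ -0.28900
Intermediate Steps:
b = 189/268 (b = 189*(1/268) = 189/268 ≈ 0.70522)
d(H, U) = 7772*H/15785 (d(H, U) = H/(((-413 + 189/268)/(146 - 349))) = H/((-110495/268/(-203))) = H/((-110495/268*(-1/203))) = H/(15785/7772) = H*(7772/15785) = 7772*H/15785)
K(E, r) = 660 - 4*E - 4*r (K(E, r) = -4*((E + r) - 165) = -4*(-165 + E + r) = 660 - 4*E - 4*r)
d(-648, -416)/K(-948, 837) = ((7772/15785)*(-648))/(660 - 4*(-948) - 4*837) = -5036256/(15785*(660 + 3792 - 3348)) = -5036256/15785/1104 = -5036256/15785*1/1104 = -104922/363055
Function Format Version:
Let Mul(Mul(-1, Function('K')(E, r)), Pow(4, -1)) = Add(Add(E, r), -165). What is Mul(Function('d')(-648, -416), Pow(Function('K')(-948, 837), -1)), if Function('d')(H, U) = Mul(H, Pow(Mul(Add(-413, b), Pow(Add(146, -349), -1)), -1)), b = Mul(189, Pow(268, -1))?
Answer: Rational(-104922, 363055) ≈ -0.28900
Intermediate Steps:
b = Rational(189, 268) (b = Mul(189, Rational(1, 268)) = Rational(189, 268) ≈ 0.70522)
Function('d')(H, U) = Mul(Rational(7772, 15785), H) (Function('d')(H, U) = Mul(H, Pow(Mul(Add(-413, Rational(189, 268)), Pow(Add(146, -349), -1)), -1)) = Mul(H, Pow(Mul(Rational(-110495, 268), Pow(-203, -1)), -1)) = Mul(H, Pow(Mul(Rational(-110495, 268), Rational(-1, 203)), -1)) = Mul(H, Pow(Rational(15785, 7772), -1)) = Mul(H, Rational(7772, 15785)) = Mul(Rational(7772, 15785), H))
Function('K')(E, r) = Add(660, Mul(-4, E), Mul(-4, r)) (Function('K')(E, r) = Mul(-4, Add(Add(E, r), -165)) = Mul(-4, Add(-165, E, r)) = Add(660, Mul(-4, E), Mul(-4, r)))
Mul(Function('d')(-648, -416), Pow(Function('K')(-948, 837), -1)) = Mul(Mul(Rational(7772, 15785), -648), Pow(Add(660, Mul(-4, -948), Mul(-4, 837)), -1)) = Mul(Rational(-5036256, 15785), Pow(Add(660, 3792, -3348), -1)) = Mul(Rational(-5036256, 15785), Pow(1104, -1)) = Mul(Rational(-5036256, 15785), Rational(1, 1104)) = Rational(-104922, 363055)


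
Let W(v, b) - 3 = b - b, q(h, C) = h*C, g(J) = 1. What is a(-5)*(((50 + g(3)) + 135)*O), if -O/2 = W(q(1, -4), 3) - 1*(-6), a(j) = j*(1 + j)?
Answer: -66960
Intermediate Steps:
q(h, C) = C*h
W(v, b) = 3 (W(v, b) = 3 + (b - b) = 3 + 0 = 3)
O = -18 (O = -2*(3 - 1*(-6)) = -2*(3 + 6) = -2*9 = -18)
a(-5)*(((50 + g(3)) + 135)*O) = (-5*(1 - 5))*(((50 + 1) + 135)*(-18)) = (-5*(-4))*((51 + 135)*(-18)) = 20*(186*(-18)) = 20*(-3348) = -66960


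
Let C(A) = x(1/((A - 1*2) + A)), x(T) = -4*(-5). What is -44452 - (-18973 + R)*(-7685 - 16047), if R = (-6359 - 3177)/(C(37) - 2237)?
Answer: -998114703944/2217 ≈ -4.5021e+8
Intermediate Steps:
x(T) = 20
C(A) = 20
R = 9536/2217 (R = (-6359 - 3177)/(20 - 2237) = -9536/(-2217) = -9536*(-1/2217) = 9536/2217 ≈ 4.3013)
-44452 - (-18973 + R)*(-7685 - 16047) = -44452 - (-18973 + 9536/2217)*(-7685 - 16047) = -44452 - (-42053605)*(-23732)/2217 = -44452 - 1*998016153860/2217 = -44452 - 998016153860/2217 = -998114703944/2217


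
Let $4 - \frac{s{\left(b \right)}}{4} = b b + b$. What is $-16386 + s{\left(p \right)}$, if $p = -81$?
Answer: $-42290$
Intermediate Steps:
$s{\left(b \right)} = 16 - 4 b - 4 b^{2}$ ($s{\left(b \right)} = 16 - 4 \left(b b + b\right) = 16 - 4 \left(b^{2} + b\right) = 16 - 4 \left(b + b^{2}\right) = 16 - \left(4 b + 4 b^{2}\right) = 16 - 4 b - 4 b^{2}$)
$-16386 + s{\left(p \right)} = -16386 - \left(-340 + 26244\right) = -16386 + \left(16 + 324 - 26244\right) = -16386 - 25904 = -42290$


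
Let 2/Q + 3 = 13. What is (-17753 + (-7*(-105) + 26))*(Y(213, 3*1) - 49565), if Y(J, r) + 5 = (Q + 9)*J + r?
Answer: 4044724704/5 ≈ 8.0894e+8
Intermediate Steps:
Q = ⅕ (Q = 2/(-3 + 13) = 2/10 = 2*(⅒) = ⅕ ≈ 0.20000)
Y(J, r) = -5 + r + 46*J/5 (Y(J, r) = -5 + ((⅕ + 9)*J + r) = -5 + (46*J/5 + r) = -5 + (r + 46*J/5) = -5 + r + 46*J/5)
(-17753 + (-7*(-105) + 26))*(Y(213, 3*1) - 49565) = (-17753 + (-7*(-105) + 26))*((-5 + 3*1 + (46/5)*213) - 49565) = (-17753 + (735 + 26))*((-5 + 3 + 9798/5) - 49565) = (-17753 + 761)*(9788/5 - 49565) = -16992*(-238037/5) = 4044724704/5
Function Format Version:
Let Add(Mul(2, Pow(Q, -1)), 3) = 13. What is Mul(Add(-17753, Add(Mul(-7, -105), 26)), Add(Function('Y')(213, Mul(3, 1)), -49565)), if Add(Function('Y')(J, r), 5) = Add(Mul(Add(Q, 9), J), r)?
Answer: Rational(4044724704, 5) ≈ 8.0894e+8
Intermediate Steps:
Q = Rational(1, 5) (Q = Mul(2, Pow(Add(-3, 13), -1)) = Mul(2, Pow(10, -1)) = Mul(2, Rational(1, 10)) = Rational(1, 5) ≈ 0.20000)
Function('Y')(J, r) = Add(-5, r, Mul(Rational(46, 5), J)) (Function('Y')(J, r) = Add(-5, Add(Mul(Add(Rational(1, 5), 9), J), r)) = Add(-5, Add(Mul(Rational(46, 5), J), r)) = Add(-5, Add(r, Mul(Rational(46, 5), J))) = Add(-5, r, Mul(Rational(46, 5), J)))
Mul(Add(-17753, Add(Mul(-7, -105), 26)), Add(Function('Y')(213, Mul(3, 1)), -49565)) = Mul(Add(-17753, Add(Mul(-7, -105), 26)), Add(Add(-5, Mul(3, 1), Mul(Rational(46, 5), 213)), -49565)) = Mul(Add(-17753, Add(735, 26)), Add(Add(-5, 3, Rational(9798, 5)), -49565)) = Mul(Add(-17753, 761), Add(Rational(9788, 5), -49565)) = Mul(-16992, Rational(-238037, 5)) = Rational(4044724704, 5)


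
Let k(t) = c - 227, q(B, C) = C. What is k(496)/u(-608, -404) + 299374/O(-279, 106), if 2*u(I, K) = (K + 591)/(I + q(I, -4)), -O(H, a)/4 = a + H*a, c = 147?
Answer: 341117917/648296 ≈ 526.18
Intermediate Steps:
O(H, a) = -4*a - 4*H*a (O(H, a) = -4*(a + H*a) = -4*a - 4*H*a)
u(I, K) = (591 + K)/(2*(-4 + I)) (u(I, K) = ((K + 591)/(I - 4))/2 = ((591 + K)/(-4 + I))/2 = (591 + K)/(2*(-4 + I)))
k(t) = -80 (k(t) = 147 - 227 = -80)
k(496)/u(-608, -404) + 299374/O(-279, 106) = -80*2*(-4 - 608)/(591 - 404) + 299374/((-4*106*(1 - 279))) = -80/((1/2)*187/(-612)) + 299374/((-4*106*(-278))) = -80/((1/2)*(-1/612)*187) + 299374/117872 = -80/(-11/72) + 299374*(1/117872) = -80*(-72/11) + 149687/58936 = 5760/11 + 149687/58936 = 341117917/648296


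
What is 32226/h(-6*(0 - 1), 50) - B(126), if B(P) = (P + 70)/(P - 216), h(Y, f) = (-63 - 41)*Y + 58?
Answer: -697351/12735 ≈ -54.759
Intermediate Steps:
h(Y, f) = 58 - 104*Y (h(Y, f) = -104*Y + 58 = 58 - 104*Y)
B(P) = (70 + P)/(-216 + P)
32226/h(-6*(0 - 1), 50) - B(126) = 32226/(58 - (-624)*(0 - 1)) - (70 + 126)/(-216 + 126) = 32226/(58 - (-624)*(-1)) - 196/(-90) = 32226/(58 - 104*6) - (-1)*196/90 = 32226/(58 - 624) - 1*(-98/45) = 32226/(-566) + 98/45 = 32226*(-1/566) + 98/45 = -16113/283 + 98/45 = -697351/12735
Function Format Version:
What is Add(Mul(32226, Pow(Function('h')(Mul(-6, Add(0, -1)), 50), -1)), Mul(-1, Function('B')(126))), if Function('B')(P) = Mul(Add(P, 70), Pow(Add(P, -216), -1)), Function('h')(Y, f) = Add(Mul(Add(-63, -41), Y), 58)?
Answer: Rational(-697351, 12735) ≈ -54.759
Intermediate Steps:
Function('h')(Y, f) = Add(58, Mul(-104, Y)) (Function('h')(Y, f) = Add(Mul(-104, Y), 58) = Add(58, Mul(-104, Y)))
Function('B')(P) = Mul(Pow(Add(-216, P), -1), Add(70, P)) (Function('B')(P) = Mul(Add(70, P), Pow(Add(-216, P), -1)) = Mul(Pow(Add(-216, P), -1), Add(70, P)))
Add(Mul(32226, Pow(Function('h')(Mul(-6, Add(0, -1)), 50), -1)), Mul(-1, Function('B')(126))) = Add(Mul(32226, Pow(Add(58, Mul(-104, Mul(-6, Add(0, -1)))), -1)), Mul(-1, Mul(Pow(Add(-216, 126), -1), Add(70, 126)))) = Add(Mul(32226, Pow(Add(58, Mul(-104, Mul(-6, -1))), -1)), Mul(-1, Mul(Pow(-90, -1), 196))) = Add(Mul(32226, Pow(Add(58, Mul(-104, 6)), -1)), Mul(-1, Mul(Rational(-1, 90), 196))) = Add(Mul(32226, Pow(Add(58, -624), -1)), Mul(-1, Rational(-98, 45))) = Add(Mul(32226, Pow(-566, -1)), Rational(98, 45)) = Add(Mul(32226, Rational(-1, 566)), Rational(98, 45)) = Add(Rational(-16113, 283), Rational(98, 45)) = Rational(-697351, 12735)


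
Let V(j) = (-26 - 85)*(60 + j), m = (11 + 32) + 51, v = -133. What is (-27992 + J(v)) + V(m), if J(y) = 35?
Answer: -45051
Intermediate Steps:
m = 94 (m = 43 + 51 = 94)
V(j) = -6660 - 111*j (V(j) = -111*(60 + j) = -6660 - 111*j)
(-27992 + J(v)) + V(m) = (-27992 + 35) + (-6660 - 111*94) = -27957 + (-6660 - 10434) = -27957 - 17094 = -45051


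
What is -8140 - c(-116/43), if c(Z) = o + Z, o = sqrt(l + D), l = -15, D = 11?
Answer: -349904/43 - 2*I ≈ -8137.3 - 2.0*I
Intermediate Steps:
o = 2*I (o = sqrt(-15 + 11) = sqrt(-4) = 2*I ≈ 2.0*I)
c(Z) = Z + 2*I (c(Z) = 2*I + Z = Z + 2*I)
-8140 - c(-116/43) = -8140 - (-116/43 + 2*I) = -8140 + (116/43 - 2*I) = -349904/43 - 2*I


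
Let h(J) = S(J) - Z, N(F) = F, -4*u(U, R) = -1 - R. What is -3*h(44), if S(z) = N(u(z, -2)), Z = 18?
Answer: 219/4 ≈ 54.750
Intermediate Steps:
u(U, R) = 1/4 + R/4 (u(U, R) = -(-1 - R)/4 = 1/4 + R/4)
S(z) = -1/4 (S(z) = 1/4 + (1/4)*(-2) = 1/4 - 1/2 = -1/4)
h(J) = -73/4 (h(J) = -1/4 - 1*18 = -1/4 - 18 = -73/4)
-3*h(44) = -3*(-73/4) = 219/4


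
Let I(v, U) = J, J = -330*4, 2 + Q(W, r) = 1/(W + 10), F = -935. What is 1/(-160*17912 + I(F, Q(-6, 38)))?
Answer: -1/2867240 ≈ -3.4877e-7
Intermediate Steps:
Q(W, r) = -2 + 1/(10 + W) (Q(W, r) = -2 + 1/(W + 10) = -2 + 1/(10 + W))
J = -1320
I(v, U) = -1320
1/(-160*17912 + I(F, Q(-6, 38))) = 1/(-160*17912 - 1320) = 1/(-2865920 - 1320) = 1/(-2867240) = -1/2867240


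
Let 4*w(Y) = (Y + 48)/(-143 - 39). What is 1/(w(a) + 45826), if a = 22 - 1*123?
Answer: 728/33361381 ≈ 2.1822e-5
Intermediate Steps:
a = -101 (a = 22 - 123 = -101)
w(Y) = -6/91 - Y/728 (w(Y) = ((Y + 48)/(-143 - 39))/4 = ((48 + Y)/(-182))/4 = ((48 + Y)*(-1/182))/4 = (-24/91 - Y/182)/4 = -6/91 - Y/728)
1/(w(a) + 45826) = 1/((-6/91 - 1/728*(-101)) + 45826) = 1/((-6/91 + 101/728) + 45826) = 1/(53/728 + 45826) = 1/(33361381/728) = 728/33361381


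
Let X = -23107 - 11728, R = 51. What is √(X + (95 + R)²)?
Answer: I*√13519 ≈ 116.27*I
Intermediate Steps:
X = -34835
√(X + (95 + R)²) = √(-34835 + (95 + 51)²) = √(-34835 + 146²) = √(-34835 + 21316) = √(-13519) = I*√13519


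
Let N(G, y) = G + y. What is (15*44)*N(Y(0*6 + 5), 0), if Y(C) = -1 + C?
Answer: 2640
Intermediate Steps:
(15*44)*N(Y(0*6 + 5), 0) = (15*44)*((-1 + (0*6 + 5)) + 0) = 660*((-1 + (0 + 5)) + 0) = 660*((-1 + 5) + 0) = 660*(4 + 0) = 660*4 = 2640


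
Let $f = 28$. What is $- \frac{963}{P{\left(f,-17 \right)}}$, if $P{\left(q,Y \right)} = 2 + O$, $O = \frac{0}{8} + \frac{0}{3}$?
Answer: $- \frac{963}{2} \approx -481.5$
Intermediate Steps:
$O = 0$ ($O = 0 \cdot \frac{1}{8} + 0 \cdot \frac{1}{3} = 0 + 0 = 0$)
$P{\left(q,Y \right)} = 2$ ($P{\left(q,Y \right)} = 2 + 0 = 2$)
$- \frac{963}{P{\left(f,-17 \right)}} = - \frac{963}{2}$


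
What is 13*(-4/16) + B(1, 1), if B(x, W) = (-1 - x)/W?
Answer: -21/4 ≈ -5.2500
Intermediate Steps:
B(x, W) = (-1 - x)/W
13*(-4/16) + B(1, 1) = 13*(-4/16) + (-1 - 1*1)/1 = 13*(-4*1/16) + 1*(-1 - 1) = 13*(-1/4) + 1*(-2) = -13/4 - 2 = -21/4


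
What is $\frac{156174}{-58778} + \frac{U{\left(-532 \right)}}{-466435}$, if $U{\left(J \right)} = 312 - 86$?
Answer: $- \frac{36429151759}{13708058215} \approx -2.6575$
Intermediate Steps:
$U{\left(J \right)} = 226$ ($U{\left(J \right)} = 312 - 86 = 226$)
$\frac{156174}{-58778} + \frac{U{\left(-532 \right)}}{-466435} = \frac{156174}{-58778} + \frac{226}{-466435} = 156174 \left(- \frac{1}{58778}\right) + 226 \left(- \frac{1}{466435}\right) = - \frac{78087}{29389} - \frac{226}{466435} = - \frac{36429151759}{13708058215}$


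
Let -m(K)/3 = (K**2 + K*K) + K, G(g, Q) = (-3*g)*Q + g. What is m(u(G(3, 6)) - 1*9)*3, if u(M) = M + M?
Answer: -220779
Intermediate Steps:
G(g, Q) = g - 3*Q*g (G(g, Q) = -3*Q*g + g = g - 3*Q*g)
u(M) = 2*M
m(K) = -6*K**2 - 3*K (m(K) = -3*((K**2 + K*K) + K) = -3*((K**2 + K**2) + K) = -3*(2*K**2 + K) = -3*(K + 2*K**2) = -6*K**2 - 3*K)
m(u(G(3, 6)) - 1*9)*3 = -3*(2*(3*(1 - 3*6)) - 1*9)*(1 + 2*(2*(3*(1 - 3*6)) - 1*9))*3 = -3*(2*(3*(1 - 18)) - 9)*(1 + 2*(2*(3*(1 - 18)) - 9))*3 = -3*(2*(3*(-17)) - 9)*(1 + 2*(2*(3*(-17)) - 9))*3 = -3*(2*(-51) - 9)*(1 + 2*(2*(-51) - 9))*3 = -3*(-102 - 9)*(1 + 2*(-102 - 9))*3 = -3*(-111)*(1 + 2*(-111))*3 = -3*(-111)*(1 - 222)*3 = -3*(-111)*(-221)*3 = -73593*3 = -220779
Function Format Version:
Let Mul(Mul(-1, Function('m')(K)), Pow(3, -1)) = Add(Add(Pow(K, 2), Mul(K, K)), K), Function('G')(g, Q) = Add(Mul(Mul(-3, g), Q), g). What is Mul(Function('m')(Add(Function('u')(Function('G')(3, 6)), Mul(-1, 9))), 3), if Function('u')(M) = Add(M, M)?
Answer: -220779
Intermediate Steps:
Function('G')(g, Q) = Add(g, Mul(-3, Q, g)) (Function('G')(g, Q) = Add(Mul(-3, Q, g), g) = Add(g, Mul(-3, Q, g)))
Function('u')(M) = Mul(2, M)
Function('m')(K) = Add(Mul(-6, Pow(K, 2)), Mul(-3, K)) (Function('m')(K) = Mul(-3, Add(Add(Pow(K, 2), Mul(K, K)), K)) = Mul(-3, Add(Add(Pow(K, 2), Pow(K, 2)), K)) = Mul(-3, Add(Mul(2, Pow(K, 2)), K)) = Mul(-3, Add(K, Mul(2, Pow(K, 2)))) = Add(Mul(-6, Pow(K, 2)), Mul(-3, K)))
Mul(Function('m')(Add(Function('u')(Function('G')(3, 6)), Mul(-1, 9))), 3) = Mul(Mul(-3, Add(Mul(2, Mul(3, Add(1, Mul(-3, 6)))), Mul(-1, 9)), Add(1, Mul(2, Add(Mul(2, Mul(3, Add(1, Mul(-3, 6)))), Mul(-1, 9))))), 3) = Mul(Mul(-3, Add(Mul(2, Mul(3, Add(1, -18))), -9), Add(1, Mul(2, Add(Mul(2, Mul(3, Add(1, -18))), -9)))), 3) = Mul(Mul(-3, Add(Mul(2, Mul(3, -17)), -9), Add(1, Mul(2, Add(Mul(2, Mul(3, -17)), -9)))), 3) = Mul(Mul(-3, Add(Mul(2, -51), -9), Add(1, Mul(2, Add(Mul(2, -51), -9)))), 3) = Mul(Mul(-3, Add(-102, -9), Add(1, Mul(2, Add(-102, -9)))), 3) = Mul(Mul(-3, -111, Add(1, Mul(2, -111))), 3) = Mul(Mul(-3, -111, Add(1, -222)), 3) = Mul(Mul(-3, -111, -221), 3) = Mul(-73593, 3) = -220779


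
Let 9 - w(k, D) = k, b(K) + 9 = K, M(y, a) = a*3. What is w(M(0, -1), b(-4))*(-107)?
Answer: -1284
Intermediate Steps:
M(y, a) = 3*a
b(K) = -9 + K
w(k, D) = 9 - k
w(M(0, -1), b(-4))*(-107) = (9 - 3*(-1))*(-107) = (9 - 1*(-3))*(-107) = (9 + 3)*(-107) = 12*(-107) = -1284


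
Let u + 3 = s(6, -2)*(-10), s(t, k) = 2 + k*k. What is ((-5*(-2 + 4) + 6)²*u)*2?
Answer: -2016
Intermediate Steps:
s(t, k) = 2 + k²
u = -63 (u = -3 + (2 + (-2)²)*(-10) = -3 + (2 + 4)*(-10) = -3 + 6*(-10) = -3 - 60 = -63)
((-5*(-2 + 4) + 6)²*u)*2 = ((-5*(-2 + 4) + 6)²*(-63))*2 = ((-5*2 + 6)²*(-63))*2 = ((-10 + 6)²*(-63))*2 = ((-4)²*(-63))*2 = (16*(-63))*2 = -1008*2 = -2016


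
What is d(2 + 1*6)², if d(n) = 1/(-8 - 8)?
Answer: 1/256 ≈ 0.0039063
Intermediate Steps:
d(n) = -1/16 (d(n) = 1/(-16) = -1/16)
d(2 + 1*6)² = (-1/16)² = 1/256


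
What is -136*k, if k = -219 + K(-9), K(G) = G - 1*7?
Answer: 31960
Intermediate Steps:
K(G) = -7 + G (K(G) = G - 7 = -7 + G)
k = -235 (k = -219 + (-7 - 9) = -219 - 16 = -235)
-136*k = -136*(-235) = 31960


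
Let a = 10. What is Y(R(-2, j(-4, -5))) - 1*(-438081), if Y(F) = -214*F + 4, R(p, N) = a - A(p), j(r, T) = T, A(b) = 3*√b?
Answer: 435945 + 642*I*√2 ≈ 4.3595e+5 + 907.92*I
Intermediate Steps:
R(p, N) = 10 - 3*√p
Y(F) = 4 - 214*F
Y(R(-2, j(-4, -5))) - 1*(-438081) = (4 - 214*(10 - 3*I*√2)) - 1*(-438081) = (4 - 214*(10 - 3*I*√2)) + 438081 = (4 + (-2140 + 642*I*√2)) + 438081 = (-2136 + 642*I*√2) + 438081 = 435945 + 642*I*√2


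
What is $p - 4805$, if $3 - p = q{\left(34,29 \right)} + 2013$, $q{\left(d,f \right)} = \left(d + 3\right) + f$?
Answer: $-6881$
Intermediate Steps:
$q{\left(d,f \right)} = 3 + d + f$ ($q{\left(d,f \right)} = \left(3 + d\right) + f = 3 + d + f$)
$p = -2076$ ($p = 3 - \left(\left(3 + 34 + 29\right) + 2013\right) = 3 - \left(66 + 2013\right) = 3 - 2079 = -2076$)
$p - 4805 = -2076 - 4805 = -6881$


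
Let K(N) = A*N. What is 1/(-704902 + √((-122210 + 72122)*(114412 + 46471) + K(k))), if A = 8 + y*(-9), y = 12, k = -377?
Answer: -352451/252472549804 - I*√2014567501/252472549804 ≈ -1.396e-6 - 1.7778e-7*I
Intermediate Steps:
A = -100 (A = 8 + 12*(-9) = 8 - 108 = -100)
K(N) = -100*N
1/(-704902 + √((-122210 + 72122)*(114412 + 46471) + K(k))) = 1/(-704902 + √((-122210 + 72122)*(114412 + 46471) - 100*(-377))) = 1/(-704902 + √(-50088*160883 + 37700)) = 1/(-704902 + √(-8058307704 + 37700)) = 1/(-704902 + √(-8058270004)) = 1/(-704902 + 2*I*√2014567501)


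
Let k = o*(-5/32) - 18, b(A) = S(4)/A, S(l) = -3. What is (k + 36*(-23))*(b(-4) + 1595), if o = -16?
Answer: -10768121/8 ≈ -1.3460e+6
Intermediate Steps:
b(A) = -3/A
k = -31/2 (k = -(-80)/32 - 18 = -16*(-5/32) - 18 = 5/2 - 18 = -31/2 ≈ -15.500)
(k + 36*(-23))*(b(-4) + 1595) = (-31/2 + 36*(-23))*(-3/(-4) + 1595) = (-31/2 - 828)*(-3*(-1/4) + 1595) = -1687*(3/4 + 1595)/2 = -1687/2*6383/4 = -10768121/8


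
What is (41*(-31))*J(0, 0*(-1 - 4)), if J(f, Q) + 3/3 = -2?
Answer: 3813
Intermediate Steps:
J(f, Q) = -3 (J(f, Q) = -1 - 2 = -3)
(41*(-31))*J(0, 0*(-1 - 4)) = (41*(-31))*(-3) = -1271*(-3) = 3813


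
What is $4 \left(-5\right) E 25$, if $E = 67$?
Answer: $-33500$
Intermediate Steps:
$4 \left(-5\right) E 25 = 4 \left(-5\right) 67 \cdot 25 = \left(-20\right) 67 \cdot 25 = \left(-1340\right) 25 = -33500$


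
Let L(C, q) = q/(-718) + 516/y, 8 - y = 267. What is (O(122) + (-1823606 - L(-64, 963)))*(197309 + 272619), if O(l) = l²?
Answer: -79030832349001276/92981 ≈ -8.4997e+11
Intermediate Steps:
y = -259 (y = 8 - 1*267 = 8 - 267 = -259)
L(C, q) = -516/259 - q/718 (L(C, q) = q/(-718) + 516/(-259) = q*(-1/718) + 516*(-1/259) = -q/718 - 516/259 = -516/259 - q/718)
(O(122) + (-1823606 - L(-64, 963)))*(197309 + 272619) = (122² + (-1823606 - (-516/259 - 1/718*963)))*(197309 + 272619) = (14884 + (-1823606 - (-516/259 - 963/718)))*469928 = (14884 + (-1823606 - 1*(-619905/185962)))*469928 = (14884 + (-1823606 + 619905/185962))*469928 = (14884 - 339120799067/185962)*469928 = -336352940659/185962*469928 = -79030832349001276/92981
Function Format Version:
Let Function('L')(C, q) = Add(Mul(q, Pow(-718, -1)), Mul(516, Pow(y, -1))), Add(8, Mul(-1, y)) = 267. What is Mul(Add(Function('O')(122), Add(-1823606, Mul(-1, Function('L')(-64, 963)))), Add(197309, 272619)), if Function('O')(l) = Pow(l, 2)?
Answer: Rational(-79030832349001276, 92981) ≈ -8.4997e+11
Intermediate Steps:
y = -259 (y = Add(8, Mul(-1, 267)) = Add(8, -267) = -259)
Function('L')(C, q) = Add(Rational(-516, 259), Mul(Rational(-1, 718), q)) (Function('L')(C, q) = Add(Mul(q, Pow(-718, -1)), Mul(516, Pow(-259, -1))) = Add(Mul(q, Rational(-1, 718)), Mul(516, Rational(-1, 259))) = Add(Mul(Rational(-1, 718), q), Rational(-516, 259)) = Add(Rational(-516, 259), Mul(Rational(-1, 718), q)))
Mul(Add(Function('O')(122), Add(-1823606, Mul(-1, Function('L')(-64, 963)))), Add(197309, 272619)) = Mul(Add(Pow(122, 2), Add(-1823606, Mul(-1, Add(Rational(-516, 259), Mul(Rational(-1, 718), 963))))), Add(197309, 272619)) = Mul(Add(14884, Add(-1823606, Mul(-1, Add(Rational(-516, 259), Rational(-963, 718))))), 469928) = Mul(Add(14884, Add(-1823606, Mul(-1, Rational(-619905, 185962)))), 469928) = Mul(Add(14884, Add(-1823606, Rational(619905, 185962))), 469928) = Mul(Add(14884, Rational(-339120799067, 185962)), 469928) = Mul(Rational(-336352940659, 185962), 469928) = Rational(-79030832349001276, 92981)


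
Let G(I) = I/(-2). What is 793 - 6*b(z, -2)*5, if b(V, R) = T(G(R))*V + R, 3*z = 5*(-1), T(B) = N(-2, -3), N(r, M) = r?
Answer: 753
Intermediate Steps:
G(I) = -I/2 (G(I) = I*(-½) = -I/2)
T(B) = -2
z = -5/3 (z = (5*(-1))/3 = (⅓)*(-5) = -5/3 ≈ -1.6667)
b(V, R) = R - 2*V (b(V, R) = -2*V + R = R - 2*V)
793 - 6*b(z, -2)*5 = 793 - 6*(-2 - 2*(-5/3))*5 = 793 - 6*(-2 + 10/3)*5 = 793 - 6*4/3*5 = 793 - 8*5 = 793 - 40 = 753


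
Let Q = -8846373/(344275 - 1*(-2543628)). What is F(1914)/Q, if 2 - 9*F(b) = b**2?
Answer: 10579526522782/79617357 ≈ 1.3288e+5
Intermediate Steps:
Q = -8846373/2887903 (Q = -8846373/(344275 + 2543628) = -8846373/2887903 ≈ -3.0633)
F(b) = 2/9 - b**2/9
F(1914)/Q = (2/9 - 1/9*1914**2)/(-8846373/2887903) = (2/9 - 1/9*3663396)*(-2887903/8846373) = (2/9 - 407044)*(-2887903/8846373) = -3663394/9*(-2887903/8846373) = 10579526522782/79617357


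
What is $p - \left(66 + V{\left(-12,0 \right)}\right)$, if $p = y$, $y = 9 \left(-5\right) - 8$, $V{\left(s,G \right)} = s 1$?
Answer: $-107$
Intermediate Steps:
$V{\left(s,G \right)} = s$
$y = -53$ ($y = -45 - 8 = -53$)
$p = -53$
$p - \left(66 + V{\left(-12,0 \right)}\right) = -53 - 54 = -107$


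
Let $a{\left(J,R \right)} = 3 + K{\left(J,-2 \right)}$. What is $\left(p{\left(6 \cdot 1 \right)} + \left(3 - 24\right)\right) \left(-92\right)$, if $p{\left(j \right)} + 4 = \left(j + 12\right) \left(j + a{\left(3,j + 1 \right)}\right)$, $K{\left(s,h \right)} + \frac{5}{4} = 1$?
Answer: $-12190$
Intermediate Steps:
$K{\left(s,h \right)} = - \frac{1}{4}$ ($K{\left(s,h \right)} = - \frac{5}{4} + 1 = - \frac{1}{4}$)
$a{\left(J,R \right)} = \frac{11}{4}$ ($a{\left(J,R \right)} = 3 - \frac{1}{4} = \frac{11}{4}$)
$p{\left(j \right)} = -4 + \left(12 + j\right) \left(\frac{11}{4} + j\right)$ ($p{\left(j \right)} = -4 + \left(j + 12\right) \left(j + \frac{11}{4}\right) = -4 + \left(12 + j\right) \left(\frac{11}{4} + j\right)$)
$\left(p{\left(6 \cdot 1 \right)} + \left(3 - 24\right)\right) \left(-92\right) = \left(\left(29 + \left(6 \cdot 1\right)^{2} + \frac{59 \cdot 6 \cdot 1}{4}\right) + \left(3 - 24\right)\right) \left(-92\right) = \left(\left(29 + 6^{2} + \frac{59}{4} \cdot 6\right) + \left(3 - 24\right)\right) \left(-92\right) = \left(\left(29 + 36 + \frac{177}{2}\right) - 21\right) \left(-92\right) = \left(\frac{307}{2} - 21\right) \left(-92\right) = \frac{265}{2} \left(-92\right) = -12190$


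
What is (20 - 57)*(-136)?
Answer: 5032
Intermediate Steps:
(20 - 57)*(-136) = -37*(-136) = 5032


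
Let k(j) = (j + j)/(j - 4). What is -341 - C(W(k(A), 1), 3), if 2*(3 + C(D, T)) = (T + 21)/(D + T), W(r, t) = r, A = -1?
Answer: -5806/17 ≈ -341.53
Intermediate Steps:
k(j) = 2*j/(-4 + j) (k(j) = (2*j)/(-4 + j) = 2*j/(-4 + j))
C(D, T) = -3 + (21 + T)/(2*(D + T)) (C(D, T) = -3 + ((T + 21)/(D + T))/2 = -3 + ((21 + T)/(D + T))/2 = -3 + (21 + T)/(2*(D + T)))
-341 - C(W(k(A), 1), 3) = -341 - (21 - 12*(-1)/(-4 - 1) - 5*3)/(2*(2*(-1)/(-4 - 1) + 3)) = -341 - (21 - 12*(-1)/(-5) - 15)/(2*(2*(-1)/(-5) + 3)) = -341 - (21 - 12*(-1)*(-1)/5 - 15)/(2*(2*(-1)*(-⅕) + 3)) = -341 - (21 - 6*⅖ - 15)/(2*(⅖ + 3)) = -341 - (21 - 12/5 - 15)/(2*17/5) = -341 - 5*18/(2*17*5) = -341 - 1*9/17 = -341 - 9/17 = -5806/17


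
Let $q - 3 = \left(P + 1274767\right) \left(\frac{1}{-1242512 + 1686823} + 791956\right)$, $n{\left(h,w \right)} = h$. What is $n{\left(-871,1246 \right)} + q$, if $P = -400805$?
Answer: $\frac{307525170638428006}{444311} \approx 6.9214 \cdot 10^{11}$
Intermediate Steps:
$q = \frac{307525171025422887}{444311}$ ($q = 3 + \left(-400805 + 1274767\right) \left(\frac{1}{-1242512 + 1686823} + 791956\right) = 3 + 873962 \left(\frac{1}{444311} + 791956\right) = 3 + 873962 \cdot \frac{351874762317}{444311} = 3 + \frac{307525171024089954}{444311} = \frac{307525171025422887}{444311} \approx 6.9214 \cdot 10^{11}$)
$n{\left(-871,1246 \right)} + q = -871 + \frac{307525171025422887}{444311} = \frac{307525170638428006}{444311}$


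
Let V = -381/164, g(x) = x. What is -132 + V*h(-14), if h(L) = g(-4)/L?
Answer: -76149/574 ≈ -132.66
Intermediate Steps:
V = -381/164 (V = -381*1/164 = -381/164 ≈ -2.3232)
h(L) = -4/L
-132 + V*h(-14) = -132 - (-381)/(41*(-14)) = -132 - (-381)*(-1)/(41*14) = -132 - 381/164*2/7 = -132 - 381/574 = -76149/574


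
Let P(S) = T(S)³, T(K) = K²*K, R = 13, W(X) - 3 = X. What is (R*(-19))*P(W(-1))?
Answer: -126464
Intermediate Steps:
W(X) = 3 + X
T(K) = K³
P(S) = S⁹ (P(S) = (S³)³ = S⁹)
(R*(-19))*P(W(-1)) = (13*(-19))*(3 - 1)⁹ = -247*2⁹ = -247*512 = -126464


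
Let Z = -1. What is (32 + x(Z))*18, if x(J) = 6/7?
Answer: 4140/7 ≈ 591.43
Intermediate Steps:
x(J) = 6/7 (x(J) = 6*(1/7) = 6/7)
(32 + x(Z))*18 = (32 + 6/7)*18 = (230/7)*18 = 4140/7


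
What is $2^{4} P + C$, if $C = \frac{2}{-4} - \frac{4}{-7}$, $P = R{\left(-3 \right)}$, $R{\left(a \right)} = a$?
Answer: $- \frac{671}{14} \approx -47.929$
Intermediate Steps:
$P = -3$
$C = \frac{1}{14}$ ($C = 2 \left(- \frac{1}{4}\right) - - \frac{4}{7} = - \frac{1}{2} + \frac{4}{7} = \frac{1}{14} \approx 0.071429$)
$2^{4} P + C = 2^{4} \left(-3\right) + \frac{1}{14} = 16 \left(-3\right) + \frac{1}{14} = -48 + \frac{1}{14} = - \frac{671}{14}$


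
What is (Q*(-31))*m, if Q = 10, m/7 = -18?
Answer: 39060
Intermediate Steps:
m = -126 (m = 7*(-18) = -126)
(Q*(-31))*m = (10*(-31))*(-126) = -310*(-126) = 39060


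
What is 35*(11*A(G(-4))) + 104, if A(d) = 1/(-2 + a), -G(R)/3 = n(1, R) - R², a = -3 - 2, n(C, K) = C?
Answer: 49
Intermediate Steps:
a = -5
G(R) = -3 + 3*R² (G(R) = -3*(1 - R²) = -3 + 3*R²)
A(d) = -⅐ (A(d) = 1/(-2 - 5) = 1/(-7) = -⅐)
35*(11*A(G(-4))) + 104 = 35*(11*(-⅐)) + 104 = 35*(-11/7) + 104 = -55 + 104 = 49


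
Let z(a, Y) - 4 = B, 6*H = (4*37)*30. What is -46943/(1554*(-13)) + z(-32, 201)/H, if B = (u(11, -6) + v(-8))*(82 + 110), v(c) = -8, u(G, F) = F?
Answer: -10127/7770 ≈ -1.3033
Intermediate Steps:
H = 740 (H = ((4*37)*30)/6 = (148*30)/6 = (1/6)*4440 = 740)
B = -2688 (B = (-6 - 8)*(82 + 110) = -14*192 = -2688)
z(a, Y) = -2684 (z(a, Y) = 4 - 2688 = -2684)
-46943/(1554*(-13)) + z(-32, 201)/H = -46943/(1554*(-13)) - 2684/740 = -46943/(-20202) - 2684*1/740 = -46943*(-1/20202) - 671/185 = 3611/1554 - 671/185 = -10127/7770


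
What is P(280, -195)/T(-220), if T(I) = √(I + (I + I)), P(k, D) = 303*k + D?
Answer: -513*I*√165/2 ≈ -3294.8*I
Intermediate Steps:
P(k, D) = D + 303*k
T(I) = √3*√I (T(I) = √(I + 2*I) = √(3*I) = √3*√I)
P(280, -195)/T(-220) = (-195 + 303*280)/((√3*√(-220))) = (-195 + 84840)/((√3*(2*I*√55))) = 84645/((2*I*√165)) = 84645*(-I*√165/330) = -513*I*√165/2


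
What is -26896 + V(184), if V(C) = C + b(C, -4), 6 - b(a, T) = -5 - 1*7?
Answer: -26694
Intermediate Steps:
b(a, T) = 18 (b(a, T) = 6 - (-5 - 1*7) = 6 - (-5 - 7) = 6 - 1*(-12) = 6 + 12 = 18)
V(C) = 18 + C (V(C) = C + 18 = 18 + C)
-26896 + V(184) = -26896 + (18 + 184) = -26896 + 202 = -26694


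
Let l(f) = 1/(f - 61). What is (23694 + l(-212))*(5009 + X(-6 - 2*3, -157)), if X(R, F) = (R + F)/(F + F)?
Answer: 10174856810695/85722 ≈ 1.1870e+8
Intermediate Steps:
X(R, F) = (F + R)/(2*F) (X(R, F) = (F + R)/((2*F)) = (F + R)*(1/(2*F)) = (F + R)/(2*F))
l(f) = 1/(-61 + f)
(23694 + l(-212))*(5009 + X(-6 - 2*3, -157)) = (23694 + 1/(-61 - 212))*(5009 + (1/2)*(-157 + (-6 - 2*3))/(-157)) = (23694 + 1/(-273))*(5009 + (1/2)*(-1/157)*(-157 + (-6 - 6))) = (23694 - 1/273)*(5009 + (1/2)*(-1/157)*(-157 - 12)) = 6468461*(5009 + (1/2)*(-1/157)*(-169))/273 = 6468461*(5009 + 169/314)/273 = (6468461/273)*(1572995/314) = 10174856810695/85722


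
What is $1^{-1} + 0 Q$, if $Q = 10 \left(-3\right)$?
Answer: $1$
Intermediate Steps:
$Q = -30$
$1^{-1} + 0 Q = 1^{-1} + 0 \left(-30\right) = 1 + 0 = 1$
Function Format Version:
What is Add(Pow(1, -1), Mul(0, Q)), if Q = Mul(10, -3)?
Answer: 1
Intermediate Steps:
Q = -30
Add(Pow(1, -1), Mul(0, Q)) = Add(Pow(1, -1), Mul(0, -30)) = Add(1, 0) = 1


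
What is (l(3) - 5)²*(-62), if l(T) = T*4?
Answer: -3038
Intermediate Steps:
l(T) = 4*T
(l(3) - 5)²*(-62) = (4*3 - 5)²*(-62) = (12 - 5)²*(-62) = 7²*(-62) = 49*(-62) = -3038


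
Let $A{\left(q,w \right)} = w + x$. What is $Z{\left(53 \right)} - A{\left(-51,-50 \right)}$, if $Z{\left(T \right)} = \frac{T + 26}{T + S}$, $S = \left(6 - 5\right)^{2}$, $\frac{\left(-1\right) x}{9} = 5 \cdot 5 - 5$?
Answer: $\frac{12499}{54} \approx 231.46$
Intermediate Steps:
$x = -180$ ($x = - 9 \left(5 \cdot 5 - 5\right) = - 9 \left(25 - 5\right) = \left(-9\right) 20 = -180$)
$S = 1$ ($S = 1^{2} = 1$)
$A{\left(q,w \right)} = -180 + w$ ($A{\left(q,w \right)} = w - 180 = -180 + w$)
$Z{\left(T \right)} = \frac{26 + T}{1 + T}$ ($Z{\left(T \right)} = \frac{T + 26}{T + 1} = \frac{26 + T}{1 + T}$)
$Z{\left(53 \right)} - A{\left(-51,-50 \right)} = \frac{26 + 53}{1 + 53} - \left(-180 - 50\right) = \frac{1}{54} \cdot 79 - -230 = \frac{1}{54} \cdot 79 + 230 = \frac{79}{54} + 230 = \frac{12499}{54}$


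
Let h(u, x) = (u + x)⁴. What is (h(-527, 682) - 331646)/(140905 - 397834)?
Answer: -576868979/256929 ≈ -2245.2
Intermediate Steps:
(h(-527, 682) - 331646)/(140905 - 397834) = ((-527 + 682)⁴ - 331646)/(140905 - 397834) = (155⁴ - 331646)/(-256929) = (577200625 - 331646)*(-1/256929) = 576868979*(-1/256929) = -576868979/256929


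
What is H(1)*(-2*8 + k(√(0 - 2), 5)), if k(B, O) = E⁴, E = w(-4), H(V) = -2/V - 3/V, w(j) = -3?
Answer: -325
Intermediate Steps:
H(V) = -5/V
E = -3
k(B, O) = 81 (k(B, O) = (-3)⁴ = 81)
H(1)*(-2*8 + k(√(0 - 2), 5)) = (-5/1)*(-2*8 + 81) = (-5*1)*(-16 + 81) = -5*65 = -325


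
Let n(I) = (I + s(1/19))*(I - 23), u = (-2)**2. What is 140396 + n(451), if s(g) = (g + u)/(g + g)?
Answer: 349902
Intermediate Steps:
u = 4
s(g) = (4 + g)/(2*g) (s(g) = (g + 4)/(g + g) = (4 + g)/((2*g)) = (4 + g)*(1/(2*g)) = (4 + g)/(2*g))
n(I) = (-23 + I)*(77/2 + I) (n(I) = (I + (4 + 1/19)/(2*(1/19)))*(I - 23) = (I + (4 + 1/19)/(2*(1/19)))*(-23 + I) = (I + (1/2)*19*(77/19))*(-23 + I) = (I + 77/2)*(-23 + I) = (77/2 + I)*(-23 + I) = (-23 + I)*(77/2 + I))
140396 + n(451) = 140396 + (-1771/2 + 451**2 + (31/2)*451) = 140396 + (-1771/2 + 203401 + 13981/2) = 140396 + 209506 = 349902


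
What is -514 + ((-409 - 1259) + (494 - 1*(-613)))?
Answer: -1075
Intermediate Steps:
-514 + ((-409 - 1259) + (494 - 1*(-613))) = -514 + (-1668 + (494 + 613)) = -514 + (-1668 + 1107) = -514 - 561 = -1075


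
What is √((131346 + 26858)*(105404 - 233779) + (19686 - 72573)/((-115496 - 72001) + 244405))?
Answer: I*√16443133049402289349/28454 ≈ 1.4251e+5*I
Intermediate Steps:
√((131346 + 26858)*(105404 - 233779) + (19686 - 72573)/((-115496 - 72001) + 244405)) = √(158204*(-128375) - 52887/(-187497 + 244405)) = √(-20309438500 - 52887/56908) = √(-1155769526210887/56908) = I*√16443133049402289349/28454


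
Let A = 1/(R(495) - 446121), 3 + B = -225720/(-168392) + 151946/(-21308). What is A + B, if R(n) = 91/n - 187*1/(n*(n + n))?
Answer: -72689040450884515/8269049509038778 ≈ -8.7905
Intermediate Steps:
B = -40231045/4576654 (B = -3 + (-225720/(-168392) + 151946/(-21308)) = -3 + (-225720*(-1/168392) + 151946*(-1/21308)) = -3 + (28215/21049 - 75973/10654) = -3 - 26501083/4576654 = -40231045/4576654 ≈ -8.7905)
R(n) = 91/n - 187/(2*n²) (R(n) = 91/n - 187*1/(2*n²) = 91/n - 187/(2*n²))
A = -4050/1806789307 (A = 1/((½)*(-187 + 182*495)/495² - 446121) = 1/((½)*(1/245025)*(-187 + 90090) - 446121) = 1/((½)*(1/245025)*89903 - 446121) = 1/(743/4050 - 446121) = 1/(-1806789307/4050) = -4050/1806789307 ≈ -2.2415e-6)
A + B = -4050/1806789307 - 40231045/4576654 = -72689040450884515/8269049509038778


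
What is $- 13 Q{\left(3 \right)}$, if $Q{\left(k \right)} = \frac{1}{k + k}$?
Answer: $- \frac{13}{6} \approx -2.1667$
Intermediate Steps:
$Q{\left(k \right)} = \frac{1}{2 k}$
$- 13 Q{\left(3 \right)} = - 13 \frac{1}{2 \cdot 3} = - 13 \cdot \frac{1}{2} \cdot \frac{1}{3} = \left(-13\right) \frac{1}{6} = - \frac{13}{6}$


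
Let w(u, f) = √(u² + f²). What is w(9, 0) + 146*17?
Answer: 2491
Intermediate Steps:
w(u, f) = √(f² + u²)
w(9, 0) + 146*17 = √(0² + 9²) + 146*17 = √(0 + 81) + 2482 = √81 + 2482 = 9 + 2482 = 2491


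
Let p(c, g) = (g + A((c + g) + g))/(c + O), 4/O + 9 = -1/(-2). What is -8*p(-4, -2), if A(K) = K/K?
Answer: -34/19 ≈ -1.7895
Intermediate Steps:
O = -8/17 (O = 4/(-9 - 1/(-2)) = 4/(-9 - 1*(-1/2)) = 4/(-9 + 1/2) = 4/(-17/2) = 4*(-2/17) = -8/17 ≈ -0.47059)
A(K) = 1
p(c, g) = (1 + g)/(-8/17 + c) (p(c, g) = (g + 1)/(c - 8/17) = (1 + g)/(-8/17 + c))
-8*p(-4, -2) = -136*(1 - 2)/(-8 + 17*(-4)) = -136*(-1)/(-8 - 68) = -136*(-1)/(-76) = -136*(-1)*(-1)/76 = -8*17/76 = -34/19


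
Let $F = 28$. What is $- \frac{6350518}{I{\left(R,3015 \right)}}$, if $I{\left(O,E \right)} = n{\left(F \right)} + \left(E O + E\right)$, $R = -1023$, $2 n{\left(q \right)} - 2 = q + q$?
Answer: $\frac{6350518}{3081301} \approx 2.061$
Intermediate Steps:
$n{\left(q \right)} = 1 + q$ ($n{\left(q \right)} = 1 + \frac{q + q}{2} = 1 + \frac{2 q}{2} = 1 + q$)
$I{\left(O,E \right)} = 29 + E + E O$ ($I{\left(O,E \right)} = \left(1 + 28\right) + \left(E O + E\right) = 29 + \left(E + E O\right) = 29 + E + E O$)
$- \frac{6350518}{I{\left(R,3015 \right)}} = - \frac{6350518}{29 + 3015 + 3015 \left(-1023\right)} = - \frac{6350518}{29 + 3015 - 3084345} = - \frac{6350518}{-3081301} = \left(-6350518\right) \left(- \frac{1}{3081301}\right) = \frac{6350518}{3081301}$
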